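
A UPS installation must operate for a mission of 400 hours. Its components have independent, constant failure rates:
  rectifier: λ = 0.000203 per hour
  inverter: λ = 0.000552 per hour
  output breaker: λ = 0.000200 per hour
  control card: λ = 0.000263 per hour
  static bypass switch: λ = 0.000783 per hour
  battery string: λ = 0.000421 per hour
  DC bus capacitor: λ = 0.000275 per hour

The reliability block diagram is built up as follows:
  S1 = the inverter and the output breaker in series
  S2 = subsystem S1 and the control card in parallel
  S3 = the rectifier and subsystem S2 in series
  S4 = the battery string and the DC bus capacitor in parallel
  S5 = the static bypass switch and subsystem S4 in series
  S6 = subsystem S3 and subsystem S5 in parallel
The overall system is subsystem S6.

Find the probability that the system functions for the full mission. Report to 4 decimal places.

R(rectifier) = exp(−0.000203 × 400) = 0.922009
R(inverter) = exp(−0.000552 × 400) = 0.801877
R(output breaker) = exp(−0.000200 × 400) = 0.923116
R(control card) = exp(−0.000263 × 400) = 0.900144
R(static bypass switch) = exp(−0.000783 × 400) = 0.731104
R(battery string) = exp(−0.000421 × 400) = 0.845016
R(DC bus capacitor) = exp(−0.000275 × 400) = 0.895834
Series (inverter and output breaker): 0.801877 × 0.923116 = 0.740225
Parallel ([0.740225] and control card): 1 − (1 − 0.740225)(1 − 0.900144) = 0.974060
Series (rectifier and [0.974060]): 0.922009 × 0.974060 = 0.898092
Parallel (battery string and DC bus capacitor): 1 − (1 − 0.845016)(1 − 0.895834) = 0.983856
Series (static bypass switch and [0.983856]): 0.731104 × 0.983856 = 0.719301
Parallel ([0.898092] and [0.719301]): 1 − (1 − 0.898092)(1 − 0.719301) = 0.9714

0.9714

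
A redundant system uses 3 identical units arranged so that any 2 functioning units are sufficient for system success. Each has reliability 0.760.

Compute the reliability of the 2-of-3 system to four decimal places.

R = Σ_{i=2}^{3} C(3,i) p^i (1−p)^{3−i} with p = 0.760
C(3,2)·0.760^2·0.240^1 = 0.415872
C(3,3)·0.760^3·0.240^0 = 0.438976
Sum = 0.8548

0.8548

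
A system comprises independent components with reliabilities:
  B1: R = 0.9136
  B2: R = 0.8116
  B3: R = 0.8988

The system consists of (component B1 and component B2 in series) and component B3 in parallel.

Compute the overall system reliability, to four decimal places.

0.9738

Series (B1 and B2): 0.913600 × 0.811600 = 0.741478
Parallel ([0.741478] and B3): 1 − (1 − 0.741478)(1 − 0.898800) = 0.9738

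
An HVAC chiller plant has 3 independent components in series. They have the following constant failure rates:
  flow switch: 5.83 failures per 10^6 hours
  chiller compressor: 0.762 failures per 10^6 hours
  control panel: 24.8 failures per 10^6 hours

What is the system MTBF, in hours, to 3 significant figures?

Series of exponential components: λ_sys = Σ λ_i
λ_sys = 0.00000583 + 0.000000762 + 0.0000248 = 3.1392e-05 /h
MTBF = 1 / λ_sys = 31900 h

31900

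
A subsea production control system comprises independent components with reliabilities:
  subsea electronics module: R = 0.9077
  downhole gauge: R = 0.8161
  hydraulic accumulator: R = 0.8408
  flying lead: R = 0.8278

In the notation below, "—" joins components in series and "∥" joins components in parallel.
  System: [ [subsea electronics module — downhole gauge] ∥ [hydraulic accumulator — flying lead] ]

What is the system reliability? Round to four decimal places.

0.9212

Series (subsea electronics module and downhole gauge): 0.907700 × 0.816100 = 0.740774
Series (hydraulic accumulator and flying lead): 0.840800 × 0.827800 = 0.696014
Parallel ([0.740774] and [0.696014]): 1 − (1 − 0.740774)(1 − 0.696014) = 0.9212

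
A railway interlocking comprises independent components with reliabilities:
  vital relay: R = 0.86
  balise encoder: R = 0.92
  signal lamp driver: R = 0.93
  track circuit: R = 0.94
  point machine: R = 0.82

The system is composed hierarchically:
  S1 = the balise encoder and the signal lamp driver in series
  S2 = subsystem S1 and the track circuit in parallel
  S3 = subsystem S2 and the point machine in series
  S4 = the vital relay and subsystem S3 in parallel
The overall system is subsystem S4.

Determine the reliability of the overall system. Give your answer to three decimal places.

0.974

Series (balise encoder and signal lamp driver): 0.92000 × 0.93000 = 0.85560
Parallel ([0.85560] and track circuit): 1 − (1 − 0.85560)(1 − 0.94000) = 0.99134
Series ([0.99134] and point machine): 0.99134 × 0.82000 = 0.81290
Parallel (vital relay and [0.81290]): 1 − (1 − 0.86000)(1 − 0.81290) = 0.974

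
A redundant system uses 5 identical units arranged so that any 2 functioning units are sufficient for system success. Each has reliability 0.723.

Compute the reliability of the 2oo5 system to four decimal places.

R = Σ_{i=2}^{5} C(5,i) p^i (1−p)^{5−i} with p = 0.723
C(5,2)·0.723^2·0.277^3 = 0.111100
C(5,3)·0.723^3·0.277^2 = 0.289984
C(5,4)·0.723^4·0.277^1 = 0.378445
C(5,5)·0.723^5·0.277^0 = 0.197557
Sum = 0.9771

0.9771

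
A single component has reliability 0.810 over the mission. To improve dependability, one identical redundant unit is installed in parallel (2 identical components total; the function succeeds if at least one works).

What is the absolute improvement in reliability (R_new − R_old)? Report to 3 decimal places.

0.154

R_before = 0.810
R_after = 1 − (1 − 0.810)^2 = 0.964
ΔR = 0.964 − 0.810 = 0.154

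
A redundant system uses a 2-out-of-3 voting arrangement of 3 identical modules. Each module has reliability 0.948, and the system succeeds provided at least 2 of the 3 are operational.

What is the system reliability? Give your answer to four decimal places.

0.9922

R = Σ_{i=2}^{3} C(3,i) p^i (1−p)^{3−i} with p = 0.948
C(3,2)·0.948^2·0.052^1 = 0.140198
C(3,3)·0.948^3·0.052^0 = 0.851971
Sum = 0.9922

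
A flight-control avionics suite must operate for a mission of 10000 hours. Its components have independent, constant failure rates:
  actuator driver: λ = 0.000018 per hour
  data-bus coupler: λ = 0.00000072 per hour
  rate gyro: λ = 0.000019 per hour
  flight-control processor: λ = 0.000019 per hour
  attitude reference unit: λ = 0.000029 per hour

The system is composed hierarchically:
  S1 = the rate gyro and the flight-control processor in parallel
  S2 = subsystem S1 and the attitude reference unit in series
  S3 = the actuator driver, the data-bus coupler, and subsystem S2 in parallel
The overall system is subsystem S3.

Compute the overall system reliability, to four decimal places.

0.9997

R(actuator driver) = exp(−0.000018 × 10000) = 0.835270
R(data-bus coupler) = exp(−0.00000072 × 10000) = 0.992826
R(rate gyro) = exp(−0.000019 × 10000) = 0.826959
R(flight-control processor) = exp(−0.000019 × 10000) = 0.826959
R(attitude reference unit) = exp(−0.000029 × 10000) = 0.748264
Parallel (rate gyro and flight-control processor): 1 − (1 − 0.826959)(1 − 0.826959) = 0.970057
Series ([0.970057] and attitude reference unit): 0.970057 × 0.748264 = 0.725859
Parallel (actuator driver, data-bus coupler, and [0.725859]): 1 − (1 − 0.835270)(1 − 0.992826)(1 − 0.725859) = 0.9997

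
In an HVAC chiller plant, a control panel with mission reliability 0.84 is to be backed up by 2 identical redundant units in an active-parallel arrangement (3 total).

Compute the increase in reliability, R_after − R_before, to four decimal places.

0.1559

R_before = 0.84
R_after = 1 − (1 − 0.84)^3 = 0.9959
ΔR = 0.9959 − 0.84 = 0.1559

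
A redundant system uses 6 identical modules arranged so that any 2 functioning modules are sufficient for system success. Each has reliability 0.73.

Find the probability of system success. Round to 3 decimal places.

0.993

R = Σ_{i=2}^{6} C(6,i) p^i (1−p)^{6−i} with p = 0.73
C(6,2)·0.73^2·0.27^4 = 0.04248
C(6,3)·0.73^3·0.27^3 = 0.15314
C(6,4)·0.73^4·0.27^2 = 0.31053
C(6,5)·0.73^5·0.27^1 = 0.33584
C(6,6)·0.73^6·0.27^0 = 0.15133
Sum = 0.993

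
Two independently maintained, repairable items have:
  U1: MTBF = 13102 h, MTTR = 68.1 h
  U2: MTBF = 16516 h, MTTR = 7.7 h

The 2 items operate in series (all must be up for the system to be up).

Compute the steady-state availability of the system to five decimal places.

A(U1) = MTBF/(MTBF+MTTR) = 13102/(13102+68.1) = 0.994829
A(U2) = MTBF/(MTBF+MTTR) = 16516/(16516+7.7) = 0.999534
Series availability: 0.994829 × 0.999534 = 0.99437

0.99437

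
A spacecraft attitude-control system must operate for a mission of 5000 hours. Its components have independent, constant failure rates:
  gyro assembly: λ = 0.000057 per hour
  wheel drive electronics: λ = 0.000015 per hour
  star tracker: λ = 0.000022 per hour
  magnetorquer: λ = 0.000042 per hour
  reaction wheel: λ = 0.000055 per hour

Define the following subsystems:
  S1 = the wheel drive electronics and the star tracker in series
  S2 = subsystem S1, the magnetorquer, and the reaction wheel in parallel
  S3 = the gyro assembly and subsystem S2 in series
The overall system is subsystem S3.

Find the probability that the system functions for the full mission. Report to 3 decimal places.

R(gyro assembly) = exp(−0.000057 × 5000) = 0.75201
R(wheel drive electronics) = exp(−0.000015 × 5000) = 0.92774
R(star tracker) = exp(−0.000022 × 5000) = 0.89583
R(magnetorquer) = exp(−0.000042 × 5000) = 0.81058
R(reaction wheel) = exp(−0.000055 × 5000) = 0.75957
Series (wheel drive electronics and star tracker): 0.92774 × 0.89583 = 0.83110
Parallel ([0.83110], magnetorquer, and reaction wheel): 1 − (1 − 0.83110)(1 − 0.81058)(1 − 0.75957) = 0.99231
Series (gyro assembly and [0.99231]): 0.75201 × 0.99231 = 0.746

0.746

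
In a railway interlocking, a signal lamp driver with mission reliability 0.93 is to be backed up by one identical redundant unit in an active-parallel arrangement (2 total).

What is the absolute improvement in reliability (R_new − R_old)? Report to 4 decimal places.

0.0651

R_before = 0.93
R_after = 1 − (1 − 0.93)^2 = 0.9951
ΔR = 0.9951 − 0.93 = 0.0651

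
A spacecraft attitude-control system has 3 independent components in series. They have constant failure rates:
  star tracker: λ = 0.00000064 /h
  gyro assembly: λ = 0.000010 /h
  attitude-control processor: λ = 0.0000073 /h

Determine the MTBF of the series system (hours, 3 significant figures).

55700

Series of exponential components: λ_sys = Σ λ_i
λ_sys = 0.00000064 + 0.000010 + 0.0000073 = 1.7940e-05 /h
MTBF = 1 / λ_sys = 55700 h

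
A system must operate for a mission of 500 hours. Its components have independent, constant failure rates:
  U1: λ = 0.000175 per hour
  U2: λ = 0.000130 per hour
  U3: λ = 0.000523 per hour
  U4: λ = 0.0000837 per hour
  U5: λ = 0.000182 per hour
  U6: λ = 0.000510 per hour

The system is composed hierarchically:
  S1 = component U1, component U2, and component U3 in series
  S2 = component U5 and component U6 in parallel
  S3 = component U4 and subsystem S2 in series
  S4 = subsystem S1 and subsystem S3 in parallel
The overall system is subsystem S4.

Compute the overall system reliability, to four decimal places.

0.9797

R(U1) = exp(−0.000175 × 500) = 0.916219
R(U2) = exp(−0.000130 × 500) = 0.937067
R(U3) = exp(−0.000523 × 500) = 0.769896
R(U4) = exp(−0.0000837 × 500) = 0.959014
R(U5) = exp(−0.000182 × 500) = 0.913018
R(U6) = exp(−0.000510 × 500) = 0.774916
Series (U1, U2, and U3): 0.916219 × 0.937067 × 0.769896 = 0.661001
Parallel (U5 and U6): 1 − (1 − 0.913018)(1 − 0.774916) = 0.980422
Series (U4 and [0.980422]): 0.959014 × 0.980422 = 0.940238
Parallel ([0.661001] and [0.940238]): 1 − (1 − 0.661001)(1 − 0.940238) = 0.9797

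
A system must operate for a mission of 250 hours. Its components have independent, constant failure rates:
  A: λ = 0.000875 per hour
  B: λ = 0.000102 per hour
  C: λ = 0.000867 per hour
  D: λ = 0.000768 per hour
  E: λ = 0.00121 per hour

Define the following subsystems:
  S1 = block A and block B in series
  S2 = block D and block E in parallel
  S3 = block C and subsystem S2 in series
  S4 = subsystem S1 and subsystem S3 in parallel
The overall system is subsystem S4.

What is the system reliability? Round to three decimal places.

0.950

R(A) = exp(−0.000875 × 250) = 0.80352
R(B) = exp(−0.000102 × 250) = 0.97482
R(C) = exp(−0.000867 × 250) = 0.80513
R(D) = exp(−0.000768 × 250) = 0.82531
R(E) = exp(−0.00121 × 250) = 0.73897
Series (A and B): 0.80352 × 0.97482 = 0.78329
Parallel (D and E): 1 − (1 − 0.82531)(1 − 0.73897) = 0.95440
Series (C and [0.95440]): 0.80513 × 0.95440 = 0.76842
Parallel ([0.78329] and [0.76842]): 1 − (1 − 0.78329)(1 − 0.76842) = 0.950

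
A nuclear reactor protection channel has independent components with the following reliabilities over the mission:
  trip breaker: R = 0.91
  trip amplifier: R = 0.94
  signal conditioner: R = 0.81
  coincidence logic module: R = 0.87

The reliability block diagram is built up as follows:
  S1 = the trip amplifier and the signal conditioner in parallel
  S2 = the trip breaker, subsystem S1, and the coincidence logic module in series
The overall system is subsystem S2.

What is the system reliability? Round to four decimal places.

0.7827

Parallel (trip amplifier and signal conditioner): 1 − (1 − 0.940000)(1 − 0.810000) = 0.988600
Series (trip breaker, [0.988600], and coincidence logic module): 0.910000 × 0.988600 × 0.870000 = 0.7827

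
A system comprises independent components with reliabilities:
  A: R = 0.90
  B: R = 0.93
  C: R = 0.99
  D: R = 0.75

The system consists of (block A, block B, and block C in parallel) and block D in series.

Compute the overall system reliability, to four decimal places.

0.7499

Parallel (A, B, and C): 1 − (1 − 0.900000)(1 − 0.930000)(1 − 0.990000) = 0.999930
Series ([0.999930] and D): 0.999930 × 0.750000 = 0.7499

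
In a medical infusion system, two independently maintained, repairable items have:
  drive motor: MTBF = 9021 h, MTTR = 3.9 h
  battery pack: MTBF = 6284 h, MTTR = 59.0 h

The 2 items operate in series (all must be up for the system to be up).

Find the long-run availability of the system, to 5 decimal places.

0.99027

A(drive motor) = MTBF/(MTBF+MTTR) = 9021/(9021+3.9) = 0.999568
A(battery pack) = MTBF/(MTBF+MTTR) = 6284/(6284+59.0) = 0.990698
Series availability: 0.999568 × 0.990698 = 0.99027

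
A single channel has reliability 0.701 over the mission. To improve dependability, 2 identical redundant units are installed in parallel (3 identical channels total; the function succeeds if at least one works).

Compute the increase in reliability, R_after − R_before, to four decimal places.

R_before = 0.701
R_after = 1 − (1 − 0.701)^3 = 0.9733
ΔR = 0.9733 − 0.701 = 0.2723

0.2723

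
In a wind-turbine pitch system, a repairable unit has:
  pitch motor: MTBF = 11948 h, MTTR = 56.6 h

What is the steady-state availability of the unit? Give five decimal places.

A(pitch motor) = MTBF/(MTBF+MTTR) = 11948/(11948+56.6) = 0.99529

0.99529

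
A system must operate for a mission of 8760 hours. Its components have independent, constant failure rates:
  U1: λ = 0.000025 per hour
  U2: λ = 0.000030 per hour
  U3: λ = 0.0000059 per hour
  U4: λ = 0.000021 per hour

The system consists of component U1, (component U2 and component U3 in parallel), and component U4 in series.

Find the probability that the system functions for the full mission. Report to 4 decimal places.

R(U1) = exp(−0.000025 × 8760) = 0.803322
R(U2) = exp(−0.000030 × 8760) = 0.768896
R(U3) = exp(−0.0000059 × 8760) = 0.949629
R(U4) = exp(−0.000021 × 8760) = 0.831969
Parallel (U2 and U3): 1 − (1 − 0.768896)(1 − 0.949629) = 0.988359
Series (U1, [0.988359], and U4): 0.803322 × 0.988359 × 0.831969 = 0.6606

0.6606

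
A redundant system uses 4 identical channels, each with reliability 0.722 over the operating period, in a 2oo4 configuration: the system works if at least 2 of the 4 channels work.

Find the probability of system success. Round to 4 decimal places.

0.9320

R = Σ_{i=2}^{4} C(4,i) p^i (1−p)^{4−i} with p = 0.722
C(4,2)·0.722^2·0.278^2 = 0.241721
C(4,3)·0.722^3·0.278^1 = 0.418520
C(4,4)·0.722^4·0.278^0 = 0.271737
Sum = 0.9320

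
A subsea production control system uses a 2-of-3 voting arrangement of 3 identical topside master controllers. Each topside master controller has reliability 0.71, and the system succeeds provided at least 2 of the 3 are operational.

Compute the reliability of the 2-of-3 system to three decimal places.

0.796

R = Σ_{i=2}^{3} C(3,i) p^i (1−p)^{3−i} with p = 0.71
C(3,2)·0.71^2·0.29^1 = 0.43857
C(3,3)·0.71^3·0.29^0 = 0.35791
Sum = 0.796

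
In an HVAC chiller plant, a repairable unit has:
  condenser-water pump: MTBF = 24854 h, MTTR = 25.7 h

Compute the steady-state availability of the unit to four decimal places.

0.9990

A(condenser-water pump) = MTBF/(MTBF+MTTR) = 24854/(24854+25.7) = 0.9990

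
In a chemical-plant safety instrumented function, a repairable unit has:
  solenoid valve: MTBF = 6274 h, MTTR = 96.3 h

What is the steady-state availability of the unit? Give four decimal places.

A(solenoid valve) = MTBF/(MTBF+MTTR) = 6274/(6274+96.3) = 0.9849

0.9849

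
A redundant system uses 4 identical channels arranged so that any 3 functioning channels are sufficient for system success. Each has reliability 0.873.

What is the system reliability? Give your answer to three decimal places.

R = Σ_{i=3}^{4} C(4,i) p^i (1−p)^{4−i} with p = 0.873
C(4,3)·0.873^3·0.127^1 = 0.33799
C(4,4)·0.873^4·0.127^0 = 0.58084
Sum = 0.919

0.919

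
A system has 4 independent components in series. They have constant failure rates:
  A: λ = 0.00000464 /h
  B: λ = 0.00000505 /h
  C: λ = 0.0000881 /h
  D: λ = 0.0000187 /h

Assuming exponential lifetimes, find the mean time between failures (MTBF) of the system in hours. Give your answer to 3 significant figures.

8580

Series of exponential components: λ_sys = Σ λ_i
λ_sys = 0.00000464 + 0.00000505 + 0.0000881 + 0.0000187 = 1.1649e-04 /h
MTBF = 1 / λ_sys = 8580 h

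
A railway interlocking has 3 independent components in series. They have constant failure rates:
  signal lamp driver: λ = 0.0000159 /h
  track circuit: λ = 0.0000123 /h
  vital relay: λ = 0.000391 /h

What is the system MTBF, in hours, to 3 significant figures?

2390

Series of exponential components: λ_sys = Σ λ_i
λ_sys = 0.0000159 + 0.0000123 + 0.000391 = 4.1920e-04 /h
MTBF = 1 / λ_sys = 2390 h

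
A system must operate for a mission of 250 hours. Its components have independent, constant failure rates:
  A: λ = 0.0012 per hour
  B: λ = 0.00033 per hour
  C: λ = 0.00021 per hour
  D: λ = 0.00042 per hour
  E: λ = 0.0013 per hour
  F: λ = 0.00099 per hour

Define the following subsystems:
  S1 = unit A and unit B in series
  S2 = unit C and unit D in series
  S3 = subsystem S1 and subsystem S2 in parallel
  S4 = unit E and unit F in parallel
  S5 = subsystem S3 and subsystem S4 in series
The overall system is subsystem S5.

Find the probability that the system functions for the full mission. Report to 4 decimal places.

0.8957

R(A) = exp(−0.0012 × 250) = 0.740818
R(B) = exp(−0.00033 × 250) = 0.920811
R(C) = exp(−0.00021 × 250) = 0.948854
R(D) = exp(−0.00042 × 250) = 0.900325
R(E) = exp(−0.0013 × 250) = 0.722527
R(F) = exp(−0.00099 × 250) = 0.780750
Series (A and B): 0.740818 × 0.920811 = 0.682153
Series (C and D): 0.948854 × 0.900325 = 0.854277
Parallel ([0.682153] and [0.854277]): 1 − (1 − 0.682153)(1 − 0.854277) = 0.953682
Parallel (E and F): 1 − (1 − 0.722527)(1 − 0.780750) = 0.939164
Series ([0.953682] and [0.939164]): 0.953682 × 0.939164 = 0.8957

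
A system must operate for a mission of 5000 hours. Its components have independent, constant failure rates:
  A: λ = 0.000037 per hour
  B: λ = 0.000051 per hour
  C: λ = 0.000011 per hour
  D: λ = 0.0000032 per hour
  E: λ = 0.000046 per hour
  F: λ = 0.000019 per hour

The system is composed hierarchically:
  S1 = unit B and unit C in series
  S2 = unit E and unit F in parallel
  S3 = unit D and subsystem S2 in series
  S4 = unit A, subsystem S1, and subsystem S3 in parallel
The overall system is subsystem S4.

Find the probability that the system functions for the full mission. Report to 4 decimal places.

R(A) = exp(−0.000037 × 5000) = 0.831104
R(B) = exp(−0.000051 × 5000) = 0.774916
R(C) = exp(−0.000011 × 5000) = 0.946485
R(D) = exp(−0.0000032 × 5000) = 0.984127
R(E) = exp(−0.000046 × 5000) = 0.794534
R(F) = exp(−0.000019 × 5000) = 0.909373
Series (B and C): 0.774916 × 0.946485 = 0.733446
Parallel (E and F): 1 − (1 − 0.794534)(1 − 0.909373) = 0.981379
Series (D and [0.981379]): 0.984127 × 0.981379 = 0.965802
Parallel (A, [0.733446], and [0.965802]): 1 − (1 − 0.831104)(1 − 0.733446)(1 − 0.965802) = 0.9985

0.9985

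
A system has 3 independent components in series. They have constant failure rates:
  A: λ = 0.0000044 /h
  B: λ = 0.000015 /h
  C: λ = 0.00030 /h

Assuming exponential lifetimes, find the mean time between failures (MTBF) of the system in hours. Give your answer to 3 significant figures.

3130

Series of exponential components: λ_sys = Σ λ_i
λ_sys = 0.0000044 + 0.000015 + 0.00030 = 3.1940e-04 /h
MTBF = 1 / λ_sys = 3130 h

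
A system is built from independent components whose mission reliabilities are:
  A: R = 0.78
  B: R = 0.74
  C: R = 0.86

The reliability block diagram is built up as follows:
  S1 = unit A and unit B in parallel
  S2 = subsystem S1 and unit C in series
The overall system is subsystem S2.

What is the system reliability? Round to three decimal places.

0.811

Parallel (A and B): 1 − (1 − 0.78000)(1 − 0.74000) = 0.94280
Series ([0.94280] and C): 0.94280 × 0.86000 = 0.811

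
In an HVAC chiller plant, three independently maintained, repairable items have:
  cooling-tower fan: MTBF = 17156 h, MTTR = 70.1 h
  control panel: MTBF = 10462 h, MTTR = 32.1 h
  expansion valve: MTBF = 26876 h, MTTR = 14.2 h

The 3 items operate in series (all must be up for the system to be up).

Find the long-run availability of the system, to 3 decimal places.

A(cooling-tower fan) = MTBF/(MTBF+MTTR) = 17156/(17156+70.1) = 0.995931
A(control panel) = MTBF/(MTBF+MTTR) = 10462/(10462+32.1) = 0.996941
A(expansion valve) = MTBF/(MTBF+MTTR) = 26876/(26876+14.2) = 0.999472
Series availability: 0.995931 × 0.996941 × 0.999472 = 0.992

0.992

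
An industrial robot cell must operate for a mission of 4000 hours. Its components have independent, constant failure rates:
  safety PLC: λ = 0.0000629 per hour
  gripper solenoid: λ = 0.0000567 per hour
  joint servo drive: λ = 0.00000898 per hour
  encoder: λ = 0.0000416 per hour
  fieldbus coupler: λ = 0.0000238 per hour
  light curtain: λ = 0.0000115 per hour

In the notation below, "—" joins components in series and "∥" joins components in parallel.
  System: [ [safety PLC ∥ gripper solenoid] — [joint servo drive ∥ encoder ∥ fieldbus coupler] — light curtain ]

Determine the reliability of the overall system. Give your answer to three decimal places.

0.911

R(safety PLC) = exp(−0.0000629 × 4000) = 0.77756
R(gripper solenoid) = exp(−0.0000567 × 4000) = 0.79708
R(joint servo drive) = exp(−0.00000898 × 4000) = 0.96472
R(encoder) = exp(−0.0000416 × 4000) = 0.84671
R(fieldbus coupler) = exp(−0.0000238 × 4000) = 0.90919
R(light curtain) = exp(−0.0000115 × 4000) = 0.95504
Parallel (safety PLC and gripper solenoid): 1 − (1 − 0.77756)(1 − 0.79708) = 0.95486
Parallel (joint servo drive, encoder, and fieldbus coupler): 1 − (1 − 0.96472)(1 − 0.84671)(1 − 0.90919) = 0.99951
Series ([0.95486], [0.99951], and light curtain): 0.95486 × 0.99951 × 0.95504 = 0.911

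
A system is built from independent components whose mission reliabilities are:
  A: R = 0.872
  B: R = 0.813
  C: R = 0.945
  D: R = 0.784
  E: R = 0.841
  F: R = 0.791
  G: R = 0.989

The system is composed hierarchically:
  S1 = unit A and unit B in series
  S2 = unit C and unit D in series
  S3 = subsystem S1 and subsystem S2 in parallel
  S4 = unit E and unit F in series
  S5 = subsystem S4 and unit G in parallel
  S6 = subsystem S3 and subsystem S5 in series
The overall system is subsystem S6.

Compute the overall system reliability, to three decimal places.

Series (A and B): 0.87200 × 0.81300 = 0.70894
Series (C and D): 0.94500 × 0.78400 = 0.74088
Parallel ([0.70894] and [0.74088]): 1 − (1 − 0.70894)(1 − 0.74088) = 0.92458
Series (E and F): 0.84100 × 0.79100 = 0.66523
Parallel ([0.66523] and G): 1 − (1 − 0.66523)(1 − 0.98900) = 0.99632
Series ([0.92458] and [0.99632]): 0.92458 × 0.99632 = 0.921

0.921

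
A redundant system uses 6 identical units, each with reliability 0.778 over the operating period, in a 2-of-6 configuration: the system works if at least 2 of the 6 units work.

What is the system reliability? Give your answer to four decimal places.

0.9974

R = Σ_{i=2}^{6} C(6,i) p^i (1−p)^{6−i} with p = 0.778
C(6,2)·0.778^2·0.222^4 = 0.022053
C(6,3)·0.778^3·0.222^3 = 0.103045
C(6,4)·0.778^4·0.222^2 = 0.270842
C(6,5)·0.778^5·0.222^1 = 0.379666
C(6,6)·0.778^6·0.222^0 = 0.221757
Sum = 0.9974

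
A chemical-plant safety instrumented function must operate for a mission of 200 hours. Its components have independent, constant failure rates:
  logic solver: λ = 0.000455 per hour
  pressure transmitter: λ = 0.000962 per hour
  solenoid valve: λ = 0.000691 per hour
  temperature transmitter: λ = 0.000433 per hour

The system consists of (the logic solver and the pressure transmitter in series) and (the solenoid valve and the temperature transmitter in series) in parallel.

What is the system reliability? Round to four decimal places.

R(logic solver) = exp(−0.000455 × 200) = 0.913018
R(pressure transmitter) = exp(−0.000962 × 200) = 0.824977
R(solenoid valve) = exp(−0.000691 × 200) = 0.870924
R(temperature transmitter) = exp(−0.000433 × 200) = 0.917044
Series (logic solver and pressure transmitter): 0.913018 × 0.824977 = 0.753219
Series (solenoid valve and temperature transmitter): 0.870924 × 0.917044 = 0.798676
Parallel ([0.753219] and [0.798676]): 1 − (1 − 0.753219)(1 − 0.798676) = 0.9503

0.9503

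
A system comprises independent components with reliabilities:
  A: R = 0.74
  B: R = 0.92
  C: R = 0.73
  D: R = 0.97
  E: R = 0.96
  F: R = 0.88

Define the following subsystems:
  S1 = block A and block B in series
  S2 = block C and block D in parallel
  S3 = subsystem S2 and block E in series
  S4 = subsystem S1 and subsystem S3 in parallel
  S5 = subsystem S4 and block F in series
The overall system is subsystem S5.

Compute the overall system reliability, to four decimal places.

0.8666

Series (A and B): 0.740000 × 0.920000 = 0.680800
Parallel (C and D): 1 − (1 − 0.730000)(1 − 0.970000) = 0.991900
Series ([0.991900] and E): 0.991900 × 0.960000 = 0.952224
Parallel ([0.680800] and [0.952224]): 1 − (1 − 0.680800)(1 − 0.952224) = 0.984750
Series ([0.984750] and F): 0.984750 × 0.880000 = 0.8666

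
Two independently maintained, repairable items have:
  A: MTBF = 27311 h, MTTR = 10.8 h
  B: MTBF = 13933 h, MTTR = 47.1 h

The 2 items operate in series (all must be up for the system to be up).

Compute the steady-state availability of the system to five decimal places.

0.99624

A(A) = MTBF/(MTBF+MTTR) = 27311/(27311+10.8) = 0.999605
A(B) = MTBF/(MTBF+MTTR) = 13933/(13933+47.1) = 0.996631
Series availability: 0.999605 × 0.996631 = 0.99624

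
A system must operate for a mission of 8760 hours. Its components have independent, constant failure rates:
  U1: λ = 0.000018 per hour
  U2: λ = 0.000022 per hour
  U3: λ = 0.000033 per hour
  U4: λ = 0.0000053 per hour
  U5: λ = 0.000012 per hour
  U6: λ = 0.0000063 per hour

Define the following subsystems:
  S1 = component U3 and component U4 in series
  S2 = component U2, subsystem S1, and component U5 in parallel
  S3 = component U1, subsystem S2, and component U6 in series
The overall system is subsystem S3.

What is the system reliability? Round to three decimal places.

R(U1) = exp(−0.000018 × 8760) = 0.85412
R(U2) = exp(−0.000022 × 8760) = 0.82471
R(U3) = exp(−0.000033 × 8760) = 0.74895
R(U4) = exp(−0.0000053 × 8760) = 0.95463
R(U5) = exp(−0.000012 × 8760) = 0.90022
R(U6) = exp(−0.0000063 × 8760) = 0.94631
Series (U3 and U4): 0.74895 × 0.95463 = 0.71497
Parallel (U2, [0.71497], and U5): 1 − (1 − 0.82471)(1 − 0.71497)(1 − 0.90022) = 0.99501
Series (U1, [0.99501], and U6): 0.85412 × 0.99501 × 0.94631 = 0.804

0.804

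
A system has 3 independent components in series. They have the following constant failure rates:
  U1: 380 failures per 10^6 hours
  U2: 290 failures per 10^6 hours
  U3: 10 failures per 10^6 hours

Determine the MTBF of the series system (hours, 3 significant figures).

Series of exponential components: λ_sys = Σ λ_i
λ_sys = 0.00038 + 0.00029 + 0.000010 = 6.8000e-04 /h
MTBF = 1 / λ_sys = 1470 h

1470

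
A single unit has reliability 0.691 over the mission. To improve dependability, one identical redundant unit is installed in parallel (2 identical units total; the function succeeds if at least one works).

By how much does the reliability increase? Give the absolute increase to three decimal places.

0.214

R_before = 0.691
R_after = 1 − (1 − 0.691)^2 = 0.905
ΔR = 0.905 − 0.691 = 0.214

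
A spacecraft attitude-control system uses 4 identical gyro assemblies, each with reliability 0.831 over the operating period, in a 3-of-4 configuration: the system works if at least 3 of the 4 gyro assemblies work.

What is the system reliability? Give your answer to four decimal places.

0.8648

R = Σ_{i=3}^{4} C(4,i) p^i (1−p)^{4−i} with p = 0.831
C(4,3)·0.831^3·0.169^1 = 0.387927
C(4,4)·0.831^4·0.169^0 = 0.476874
Sum = 0.8648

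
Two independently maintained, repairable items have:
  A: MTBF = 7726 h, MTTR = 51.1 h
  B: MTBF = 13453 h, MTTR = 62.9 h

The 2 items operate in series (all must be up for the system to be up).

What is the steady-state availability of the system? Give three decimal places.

0.989

A(A) = MTBF/(MTBF+MTTR) = 7726/(7726+51.1) = 0.993429
A(B) = MTBF/(MTBF+MTTR) = 13453/(13453+62.9) = 0.995346
Series availability: 0.993429 × 0.995346 = 0.989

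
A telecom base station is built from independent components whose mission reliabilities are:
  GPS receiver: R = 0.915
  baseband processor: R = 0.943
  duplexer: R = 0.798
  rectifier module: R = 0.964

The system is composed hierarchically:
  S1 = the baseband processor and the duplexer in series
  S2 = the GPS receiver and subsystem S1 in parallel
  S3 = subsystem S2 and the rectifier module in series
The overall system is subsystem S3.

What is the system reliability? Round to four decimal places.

Series (baseband processor and duplexer): 0.943000 × 0.798000 = 0.752514
Parallel (GPS receiver and [0.752514]): 1 − (1 − 0.915000)(1 − 0.752514) = 0.978964
Series ([0.978964] and rectifier module): 0.978964 × 0.964000 = 0.9437

0.9437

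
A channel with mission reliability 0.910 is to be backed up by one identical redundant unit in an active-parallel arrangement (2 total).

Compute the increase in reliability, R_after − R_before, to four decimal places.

0.0819

R_before = 0.910
R_after = 1 − (1 − 0.910)^2 = 0.9919
ΔR = 0.9919 − 0.910 = 0.0819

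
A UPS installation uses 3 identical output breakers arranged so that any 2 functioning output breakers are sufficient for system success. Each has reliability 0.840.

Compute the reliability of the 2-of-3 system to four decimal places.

0.9314

R = Σ_{i=2}^{3} C(3,i) p^i (1−p)^{3−i} with p = 0.840
C(3,2)·0.840^2·0.160^1 = 0.338688
C(3,3)·0.840^3·0.160^0 = 0.592704
Sum = 0.9314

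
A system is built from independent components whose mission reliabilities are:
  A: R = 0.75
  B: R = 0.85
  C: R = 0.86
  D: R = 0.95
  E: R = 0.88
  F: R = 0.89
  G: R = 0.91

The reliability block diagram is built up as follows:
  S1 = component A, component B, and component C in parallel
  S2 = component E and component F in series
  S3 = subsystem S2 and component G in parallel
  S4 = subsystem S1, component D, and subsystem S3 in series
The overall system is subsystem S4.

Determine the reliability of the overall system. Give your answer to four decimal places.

0.9266

Parallel (A, B, and C): 1 − (1 − 0.750000)(1 − 0.850000)(1 − 0.860000) = 0.994750
Series (E and F): 0.880000 × 0.890000 = 0.783200
Parallel ([0.783200] and G): 1 − (1 − 0.783200)(1 − 0.910000) = 0.980488
Series ([0.994750], D, and [0.980488]): 0.994750 × 0.950000 × 0.980488 = 0.9266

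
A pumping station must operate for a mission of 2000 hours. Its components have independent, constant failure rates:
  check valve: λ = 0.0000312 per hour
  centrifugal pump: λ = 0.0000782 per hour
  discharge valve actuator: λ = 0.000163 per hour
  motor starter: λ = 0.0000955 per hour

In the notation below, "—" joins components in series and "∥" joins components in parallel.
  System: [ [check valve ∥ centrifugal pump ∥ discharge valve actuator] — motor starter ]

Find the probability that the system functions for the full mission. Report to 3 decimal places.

R(check valve) = exp(−0.0000312 × 2000) = 0.93951
R(centrifugal pump) = exp(−0.0000782 × 2000) = 0.85522
R(discharge valve actuator) = exp(−0.000163 × 2000) = 0.72181
R(motor starter) = exp(−0.0000955 × 2000) = 0.82613
Parallel (check valve, centrifugal pump, and discharge valve actuator): 1 − (1 − 0.93951)(1 − 0.85522)(1 − 0.72181) = 0.99756
Series ([0.99756] and motor starter): 0.99756 × 0.82613 = 0.824

0.824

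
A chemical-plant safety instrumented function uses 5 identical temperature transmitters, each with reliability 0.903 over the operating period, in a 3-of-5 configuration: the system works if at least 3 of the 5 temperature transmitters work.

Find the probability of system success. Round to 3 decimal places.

R = Σ_{i=3}^{5} C(5,i) p^i (1−p)^{5−i} with p = 0.903
C(5,3)·0.903^3·0.097^2 = 0.06928
C(5,4)·0.903^4·0.097^1 = 0.32247
C(5,5)·0.903^5·0.097^0 = 0.60040
Sum = 0.992

0.992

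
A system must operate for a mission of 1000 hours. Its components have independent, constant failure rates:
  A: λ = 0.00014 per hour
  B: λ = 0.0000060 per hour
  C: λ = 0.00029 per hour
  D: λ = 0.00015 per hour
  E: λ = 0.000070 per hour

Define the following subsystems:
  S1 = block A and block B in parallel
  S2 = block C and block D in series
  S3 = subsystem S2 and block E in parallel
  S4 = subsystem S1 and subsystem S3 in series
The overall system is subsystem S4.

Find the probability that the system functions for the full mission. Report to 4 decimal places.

0.9752

R(A) = exp(−0.00014 × 1000) = 0.869358
R(B) = exp(−0.0000060 × 1000) = 0.994018
R(C) = exp(−0.00029 × 1000) = 0.748264
R(D) = exp(−0.00015 × 1000) = 0.860708
R(E) = exp(−0.000070 × 1000) = 0.932394
Parallel (A and B): 1 − (1 − 0.869358)(1 − 0.994018) = 0.999218
Series (C and D): 0.748264 × 0.860708 = 0.644037
Parallel ([0.644037] and E): 1 − (1 − 0.644037)(1 − 0.932394) = 0.975935
Series ([0.999218] and [0.975935]): 0.999218 × 0.975935 = 0.9752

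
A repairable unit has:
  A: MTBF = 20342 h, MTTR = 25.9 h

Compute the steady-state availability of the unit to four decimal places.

A(A) = MTBF/(MTBF+MTTR) = 20342/(20342+25.9) = 0.9987

0.9987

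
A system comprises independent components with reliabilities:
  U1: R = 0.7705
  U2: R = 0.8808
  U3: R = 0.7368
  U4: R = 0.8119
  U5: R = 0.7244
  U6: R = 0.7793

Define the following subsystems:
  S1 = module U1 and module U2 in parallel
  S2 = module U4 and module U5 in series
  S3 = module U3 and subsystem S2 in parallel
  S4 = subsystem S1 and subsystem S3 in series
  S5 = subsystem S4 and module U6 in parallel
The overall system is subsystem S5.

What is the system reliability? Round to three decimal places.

0.971

Parallel (U1 and U2): 1 − (1 − 0.77050)(1 − 0.88080) = 0.97264
Series (U4 and U5): 0.81190 × 0.72440 = 0.58814
Parallel (U3 and [0.58814]): 1 − (1 − 0.73680)(1 − 0.58814) = 0.89160
Series ([0.97264] and [0.89160]): 0.97264 × 0.89160 = 0.86721
Parallel ([0.86721] and U6): 1 − (1 − 0.86721)(1 − 0.77930) = 0.971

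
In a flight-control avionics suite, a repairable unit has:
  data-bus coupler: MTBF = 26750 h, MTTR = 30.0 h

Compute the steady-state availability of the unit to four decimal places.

A(data-bus coupler) = MTBF/(MTBF+MTTR) = 26750/(26750+30.0) = 0.9989

0.9989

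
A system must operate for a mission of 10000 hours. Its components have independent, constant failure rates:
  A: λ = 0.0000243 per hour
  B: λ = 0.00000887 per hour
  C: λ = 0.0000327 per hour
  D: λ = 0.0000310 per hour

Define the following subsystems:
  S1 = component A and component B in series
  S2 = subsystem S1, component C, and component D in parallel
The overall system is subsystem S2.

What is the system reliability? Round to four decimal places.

R(A) = exp(−0.0000243 × 10000) = 0.784272
R(B) = exp(−0.00000887 × 10000) = 0.915120
R(C) = exp(−0.0000327 × 10000) = 0.721084
R(D) = exp(−0.0000310 × 10000) = 0.733447
Series (A and B): 0.784272 × 0.915120 = 0.717703
Parallel ([0.717703], C, and D): 1 − (1 − 0.717703)(1 − 0.721084)(1 − 0.733447) = 0.9790

0.9790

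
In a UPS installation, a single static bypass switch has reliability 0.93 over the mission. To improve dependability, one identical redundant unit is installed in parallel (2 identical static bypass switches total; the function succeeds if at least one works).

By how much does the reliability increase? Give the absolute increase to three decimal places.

R_before = 0.93
R_after = 1 − (1 − 0.93)^2 = 0.995
ΔR = 0.995 − 0.93 = 0.065

0.065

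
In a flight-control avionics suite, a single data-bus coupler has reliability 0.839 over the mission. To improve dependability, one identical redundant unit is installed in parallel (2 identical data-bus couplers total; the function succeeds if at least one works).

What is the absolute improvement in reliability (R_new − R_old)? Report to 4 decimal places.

0.1351

R_before = 0.839
R_after = 1 − (1 − 0.839)^2 = 0.9741
ΔR = 0.9741 − 0.839 = 0.1351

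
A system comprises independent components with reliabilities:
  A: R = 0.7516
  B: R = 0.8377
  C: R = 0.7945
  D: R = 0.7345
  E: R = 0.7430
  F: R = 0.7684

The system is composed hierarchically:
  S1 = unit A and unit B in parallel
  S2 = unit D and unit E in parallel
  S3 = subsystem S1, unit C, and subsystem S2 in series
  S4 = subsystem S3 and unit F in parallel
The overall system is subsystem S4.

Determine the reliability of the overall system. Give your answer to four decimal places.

0.9329

Parallel (A and B): 1 − (1 − 0.751600)(1 − 0.837700) = 0.959685
Parallel (D and E): 1 − (1 − 0.734500)(1 − 0.743000) = 0.931767
Series ([0.959685], C, and [0.931767]): 0.959685 × 0.794500 × 0.931767 = 0.710444
Parallel ([0.710444] and F): 1 − (1 − 0.710444)(1 − 0.768400) = 0.9329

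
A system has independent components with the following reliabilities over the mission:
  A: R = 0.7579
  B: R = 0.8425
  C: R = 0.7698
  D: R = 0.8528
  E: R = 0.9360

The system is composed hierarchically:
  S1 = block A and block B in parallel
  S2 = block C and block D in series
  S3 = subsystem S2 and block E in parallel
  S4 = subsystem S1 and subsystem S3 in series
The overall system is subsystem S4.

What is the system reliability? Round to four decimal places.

Parallel (A and B): 1 − (1 − 0.757900)(1 − 0.842500) = 0.961869
Series (C and D): 0.769800 × 0.852800 = 0.656485
Parallel ([0.656485] and E): 1 − (1 − 0.656485)(1 − 0.936000) = 0.978015
Series ([0.961869] and [0.978015]): 0.961869 × 0.978015 = 0.9407

0.9407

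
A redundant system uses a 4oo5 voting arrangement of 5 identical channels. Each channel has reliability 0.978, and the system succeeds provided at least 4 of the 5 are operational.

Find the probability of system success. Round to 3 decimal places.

0.995

R = Σ_{i=4}^{5} C(5,i) p^i (1−p)^{5−i} with p = 0.978
C(5,4)·0.978^4·0.022^1 = 0.10063
C(5,5)·0.978^5·0.022^0 = 0.89473
Sum = 0.995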